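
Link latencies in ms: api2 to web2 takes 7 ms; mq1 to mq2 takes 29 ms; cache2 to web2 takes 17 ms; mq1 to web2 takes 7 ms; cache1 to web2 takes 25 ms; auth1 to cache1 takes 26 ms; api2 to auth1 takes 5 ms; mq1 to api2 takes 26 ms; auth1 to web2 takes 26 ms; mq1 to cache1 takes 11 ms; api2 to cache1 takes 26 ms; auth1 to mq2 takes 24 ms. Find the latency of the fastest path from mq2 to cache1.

Checking several routes:
mq2 → auth1 → api2 → web2 → mq1 → cache1: 24 + 5 + 7 + 7 + 11 = 54
mq2 → auth1 → cache1: 24 + 26 = 50
mq2 → mq1 → cache1: 29 + 11 = 40
Shortest: 40 ms.

40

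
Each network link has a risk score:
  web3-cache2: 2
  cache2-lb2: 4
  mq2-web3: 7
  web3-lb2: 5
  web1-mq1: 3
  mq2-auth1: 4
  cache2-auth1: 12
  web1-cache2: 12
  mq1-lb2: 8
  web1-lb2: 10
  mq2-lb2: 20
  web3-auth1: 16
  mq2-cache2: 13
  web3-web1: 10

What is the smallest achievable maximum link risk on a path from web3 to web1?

A few of the web3→web1 routes:
web3→cache2→lb2→mq1→web1: max(2, 4, 8, 3) = 8
web3→lb2→mq1→web1: max(5, 8, 3) = 8
web3→web1: max(10) = 10
The minimum achievable maximum is 8.

8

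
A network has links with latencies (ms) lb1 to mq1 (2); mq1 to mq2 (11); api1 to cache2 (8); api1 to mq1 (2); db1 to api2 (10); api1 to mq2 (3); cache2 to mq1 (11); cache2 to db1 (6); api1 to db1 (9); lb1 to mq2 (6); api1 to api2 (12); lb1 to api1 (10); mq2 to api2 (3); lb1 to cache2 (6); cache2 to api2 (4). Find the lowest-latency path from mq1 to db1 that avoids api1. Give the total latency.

Comparing a few candidate routes:
mq1 - cache2 - db1: 11 + 6 = 17
mq1 - lb1 - cache2 - db1: 2 + 6 + 6 = 14
mq1 - lb1 - mq2 - api2 - db1: 2 + 6 + 3 + 10 = 21
mq1 - lb1 - mq2 - api2 - cache2 - db1: 2 + 6 + 3 + 4 + 6 = 21
The minimum is 14 ms.

14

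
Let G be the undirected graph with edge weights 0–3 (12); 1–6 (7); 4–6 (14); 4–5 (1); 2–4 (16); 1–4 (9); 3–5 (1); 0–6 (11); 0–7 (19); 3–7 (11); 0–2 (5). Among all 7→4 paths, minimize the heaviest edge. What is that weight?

11

A few of the 7→4 routes:
7 → 0 → 3 → 5 → 4: max(19, 12, 1, 1) = 19
7 → 3 → 0 → 6 → 4: max(11, 12, 11, 14) = 14
7 → 0 → 2 → 4: max(19, 5, 16) = 19
7 → 3 → 5 → 4: max(11, 1, 1) = 11
7 → 3 → 0 → 2 → 4: max(11, 12, 5, 16) = 16
7 → 3 → 0 → 6 → 1 → 4: max(11, 12, 11, 7, 9) = 12
Smallest bottleneck: 11.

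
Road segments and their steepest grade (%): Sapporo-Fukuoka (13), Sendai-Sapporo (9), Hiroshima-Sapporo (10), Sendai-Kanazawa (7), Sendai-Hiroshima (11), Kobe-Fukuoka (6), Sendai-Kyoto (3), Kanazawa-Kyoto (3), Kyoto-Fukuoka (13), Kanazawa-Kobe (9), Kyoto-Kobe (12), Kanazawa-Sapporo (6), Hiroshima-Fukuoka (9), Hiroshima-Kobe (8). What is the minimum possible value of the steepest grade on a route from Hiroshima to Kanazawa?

9

Checking several routes:
Hiroshima -> Fukuoka -> Kobe -> Kanazawa: max(9, 6, 9) = 9
Hiroshima -> Sapporo -> Sendai -> Kyoto -> Kanazawa: max(10, 9, 3, 3) = 10
Hiroshima -> Kobe -> Kanazawa: max(8, 9) = 9
Hiroshima -> Sapporo -> Kanazawa: max(10, 6) = 10
Best route has worst link 9%.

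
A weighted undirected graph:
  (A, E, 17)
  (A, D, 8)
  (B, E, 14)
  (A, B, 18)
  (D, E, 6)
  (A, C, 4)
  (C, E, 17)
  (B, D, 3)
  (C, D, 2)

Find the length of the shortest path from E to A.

12

Checking several routes:
E→D→C→A: 6 + 2 + 4 = 12
E→D→A: 6 + 8 = 14
E→A: 17
The minimum is 12.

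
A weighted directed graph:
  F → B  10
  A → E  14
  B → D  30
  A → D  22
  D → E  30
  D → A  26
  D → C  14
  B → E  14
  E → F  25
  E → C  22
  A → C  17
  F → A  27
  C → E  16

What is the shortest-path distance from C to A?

Candidate routes:
C → E → F → B → D → A: 16 + 25 + 10 + 30 + 26 = 107
C → E → F → A: 16 + 25 + 27 = 68
Best route has total 68.

68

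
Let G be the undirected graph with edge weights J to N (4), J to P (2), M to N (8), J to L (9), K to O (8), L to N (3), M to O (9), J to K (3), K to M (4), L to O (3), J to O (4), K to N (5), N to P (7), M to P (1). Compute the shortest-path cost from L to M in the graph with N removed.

10

Some routes from L to M avoiding N:
L -> O -> M: 3 + 9 = 12
L -> J -> P -> M: 9 + 2 + 1 = 12
L -> O -> J -> K -> M: 3 + 4 + 3 + 4 = 14
L -> O -> K -> M: 3 + 8 + 4 = 15
L -> O -> J -> P -> M: 3 + 4 + 2 + 1 = 10
Shortest: 10.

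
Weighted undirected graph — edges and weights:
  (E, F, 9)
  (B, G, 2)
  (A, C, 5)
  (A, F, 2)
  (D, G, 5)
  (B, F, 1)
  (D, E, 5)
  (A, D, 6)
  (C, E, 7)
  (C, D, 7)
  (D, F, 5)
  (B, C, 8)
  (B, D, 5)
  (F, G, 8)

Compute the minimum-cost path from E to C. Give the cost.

A few of the E→C routes:
E → D → A → C: 5 + 6 + 5 = 16
E → D → C: 5 + 7 = 12
E → C: 7
E → F → A → C: 9 + 2 + 5 = 16
Best route has total 7.

7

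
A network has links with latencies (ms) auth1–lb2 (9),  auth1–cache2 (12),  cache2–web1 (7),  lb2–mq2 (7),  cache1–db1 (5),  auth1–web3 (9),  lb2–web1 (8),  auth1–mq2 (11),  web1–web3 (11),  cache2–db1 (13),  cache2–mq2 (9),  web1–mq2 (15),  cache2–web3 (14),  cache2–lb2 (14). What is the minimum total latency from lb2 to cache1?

A few of the lb2→cache1 routes:
lb2→web1→cache2→db1→cache1: 8 + 7 + 13 + 5 = 33
lb2→mq2→cache2→db1→cache1: 7 + 9 + 13 + 5 = 34
lb2→cache2→db1→cache1: 14 + 13 + 5 = 32
lb2→auth1→cache2→db1→cache1: 9 + 12 + 13 + 5 = 39
lb2→mq2→web1→cache2→db1→cache1: 7 + 15 + 7 + 13 + 5 = 47
Shortest: 32 ms.

32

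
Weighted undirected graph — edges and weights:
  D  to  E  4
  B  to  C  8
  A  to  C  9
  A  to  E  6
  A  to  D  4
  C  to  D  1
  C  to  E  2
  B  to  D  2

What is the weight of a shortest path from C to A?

5

Some routes from C to A:
C - E - A: 2 + 6 = 8
C - D - A: 1 + 4 = 5
C - A: 9
C - E - D - A: 2 + 4 + 4 = 10
C - D - E - A: 1 + 4 + 6 = 11
Shortest: 5.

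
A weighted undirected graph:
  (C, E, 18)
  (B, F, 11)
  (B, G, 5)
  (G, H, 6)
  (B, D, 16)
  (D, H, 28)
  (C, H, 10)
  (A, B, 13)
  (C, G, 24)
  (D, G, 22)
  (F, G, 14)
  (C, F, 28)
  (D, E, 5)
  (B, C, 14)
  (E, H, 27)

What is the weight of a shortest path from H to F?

20

Comparing a few candidate routes:
H-C-F: 10 + 28 = 38
H-C-G-F: 10 + 24 + 14 = 48
H-G-B-F: 6 + 5 + 11 = 22
H-C-B-F: 10 + 14 + 11 = 35
H-G-F: 6 + 14 = 20
H-C-B-G-F: 10 + 14 + 5 + 14 = 43
Shortest: 20.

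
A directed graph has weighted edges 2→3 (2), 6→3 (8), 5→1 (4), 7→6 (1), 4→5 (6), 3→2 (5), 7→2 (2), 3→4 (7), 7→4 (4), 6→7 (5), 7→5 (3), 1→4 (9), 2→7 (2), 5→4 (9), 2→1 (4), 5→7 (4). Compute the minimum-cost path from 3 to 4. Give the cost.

7

Candidate routes:
3-2-7-4: 5 + 2 + 4 = 11
3-4: 7
3-2-1-4: 5 + 4 + 9 = 18
3-2-7-5-4: 5 + 2 + 3 + 9 = 19
3-2-7-5-1-4: 5 + 2 + 3 + 4 + 9 = 23
Shortest: 7.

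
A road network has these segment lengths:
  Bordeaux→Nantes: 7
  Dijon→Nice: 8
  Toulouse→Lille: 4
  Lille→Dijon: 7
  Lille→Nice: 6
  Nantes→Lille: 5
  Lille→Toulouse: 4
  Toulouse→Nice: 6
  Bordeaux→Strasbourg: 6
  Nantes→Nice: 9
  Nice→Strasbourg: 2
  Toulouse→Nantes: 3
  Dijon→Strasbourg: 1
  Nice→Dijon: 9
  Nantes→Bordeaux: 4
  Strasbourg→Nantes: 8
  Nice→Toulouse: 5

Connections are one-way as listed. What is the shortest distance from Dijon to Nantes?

9

Candidate routes:
Dijon - Nice - Strasbourg - Nantes: 8 + 2 + 8 = 18
Dijon - Nice - Toulouse - Nantes: 8 + 5 + 3 = 16
Dijon - Strasbourg - Nantes: 1 + 8 = 9
Shortest: 9.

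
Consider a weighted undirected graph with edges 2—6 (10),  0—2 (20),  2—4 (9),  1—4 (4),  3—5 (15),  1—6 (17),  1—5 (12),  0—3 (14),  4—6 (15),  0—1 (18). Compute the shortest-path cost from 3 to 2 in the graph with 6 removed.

Candidate routes:
3→5→1→0→2: 15 + 12 + 18 + 20 = 65
3→0→1→4→2: 14 + 18 + 4 + 9 = 45
3→0→2: 14 + 20 = 34
3→5→1→4→2: 15 + 12 + 4 + 9 = 40
Best route has total 34.

34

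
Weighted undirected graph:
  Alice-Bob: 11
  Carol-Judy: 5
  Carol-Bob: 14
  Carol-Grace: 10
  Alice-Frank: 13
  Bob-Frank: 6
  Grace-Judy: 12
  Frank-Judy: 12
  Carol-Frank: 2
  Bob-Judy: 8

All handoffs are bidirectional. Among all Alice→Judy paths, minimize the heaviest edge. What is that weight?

Some routes from Alice to Judy:
Alice → Bob → Frank → Carol → Grace → Judy: max(11, 6, 2, 10, 12) = 12
Alice → Bob → Frank → Judy: max(11, 6, 12) = 12
Alice → Bob → Frank → Carol → Judy: max(11, 6, 2, 5) = 11
Alice → Frank → Bob → Judy: max(13, 6, 8) = 13
Alice → Frank → Carol → Grace → Judy: max(13, 2, 10, 12) = 13
Alice → Bob → Judy: max(11, 8) = 11
The minimum achievable maximum is 11.

11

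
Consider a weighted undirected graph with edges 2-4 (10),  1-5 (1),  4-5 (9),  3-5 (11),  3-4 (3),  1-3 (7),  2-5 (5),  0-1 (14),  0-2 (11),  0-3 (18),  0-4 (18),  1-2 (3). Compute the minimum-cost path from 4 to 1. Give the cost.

Checking several routes:
4-2-5-1: 10 + 5 + 1 = 16
4-3-1: 3 + 7 = 10
4-5-1: 9 + 1 = 10
4-2-1: 10 + 3 = 13
4-3-5-1: 3 + 11 + 1 = 15
Best route has total 10.

10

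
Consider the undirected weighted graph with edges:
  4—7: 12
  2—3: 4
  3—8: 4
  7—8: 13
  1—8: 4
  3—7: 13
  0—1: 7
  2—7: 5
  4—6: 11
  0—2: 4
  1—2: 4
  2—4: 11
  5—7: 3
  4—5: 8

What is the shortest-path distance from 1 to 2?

4

A few of the 1→2 routes:
1 -> 0 -> 2: 7 + 4 = 11
1 -> 8 -> 3 -> 2: 4 + 4 + 4 = 12
1 -> 2: 4
1 -> 8 -> 7 -> 2: 4 + 13 + 5 = 22
The minimum is 4.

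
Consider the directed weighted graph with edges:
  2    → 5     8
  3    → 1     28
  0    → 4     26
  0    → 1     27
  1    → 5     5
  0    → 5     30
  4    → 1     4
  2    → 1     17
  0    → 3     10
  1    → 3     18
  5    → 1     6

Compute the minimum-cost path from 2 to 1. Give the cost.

Candidate routes:
2 → 5 → 1: 8 + 6 = 14
2 → 1: 17
Best route has total 14.

14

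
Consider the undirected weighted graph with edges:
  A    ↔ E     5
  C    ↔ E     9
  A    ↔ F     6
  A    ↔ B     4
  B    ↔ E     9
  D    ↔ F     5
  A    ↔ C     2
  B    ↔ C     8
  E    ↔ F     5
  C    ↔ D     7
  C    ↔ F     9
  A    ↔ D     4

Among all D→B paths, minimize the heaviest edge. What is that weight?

Some routes from D to B:
D→A→C→B: max(4, 2, 8) = 8
D→F→E→A→B: max(5, 5, 5, 4) = 5
D→C→A→B: max(7, 2, 4) = 7
D→A→B: max(4, 4) = 4
D→F→A→B: max(5, 6, 4) = 6
Best route has worst link 4.

4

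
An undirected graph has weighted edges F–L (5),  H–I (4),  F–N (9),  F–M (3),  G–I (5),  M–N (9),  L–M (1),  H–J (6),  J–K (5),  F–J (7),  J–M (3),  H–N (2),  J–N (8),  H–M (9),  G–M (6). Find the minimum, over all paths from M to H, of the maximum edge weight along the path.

6

Comparing a few candidate routes:
M→L→F→J→H: max(1, 5, 7, 6) = 7
M→L→F→J→N→H: max(1, 5, 7, 8, 2) = 8
M→G→I→H: max(6, 5, 4) = 6
M→F→J→H: max(3, 7, 6) = 7
M→F→J→N→H: max(3, 7, 8, 2) = 8
M→J→H: max(3, 6) = 6
Smallest bottleneck: 6.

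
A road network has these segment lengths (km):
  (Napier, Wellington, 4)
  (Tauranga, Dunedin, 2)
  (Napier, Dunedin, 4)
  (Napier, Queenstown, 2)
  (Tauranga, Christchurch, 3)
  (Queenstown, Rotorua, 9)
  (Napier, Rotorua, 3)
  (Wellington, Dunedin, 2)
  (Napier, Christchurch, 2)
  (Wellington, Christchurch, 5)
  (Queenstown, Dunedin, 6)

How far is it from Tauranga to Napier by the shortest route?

A few of the Tauranga→Napier routes:
Tauranga -> Christchurch -> Napier: 3 + 2 = 5
Tauranga -> Dunedin -> Queenstown -> Napier: 2 + 6 + 2 = 10
Tauranga -> Dunedin -> Napier: 2 + 4 = 6
Tauranga -> Dunedin -> Wellington -> Napier: 2 + 2 + 4 = 8
Shortest: 5 km.

5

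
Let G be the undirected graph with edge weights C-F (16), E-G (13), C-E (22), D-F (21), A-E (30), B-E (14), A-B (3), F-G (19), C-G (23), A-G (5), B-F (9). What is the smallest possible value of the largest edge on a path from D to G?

21

Some routes from D to G:
D -> F -> B -> A -> G: max(21, 9, 3, 5) = 21
D -> F -> B -> E -> G: max(21, 9, 14, 13) = 21
D -> F -> C -> E -> B -> A -> G: max(21, 16, 22, 14, 3, 5) = 22
D -> F -> G: max(21, 19) = 21
D -> F -> C -> E -> G: max(21, 16, 22, 13) = 22
Best route has worst link 21.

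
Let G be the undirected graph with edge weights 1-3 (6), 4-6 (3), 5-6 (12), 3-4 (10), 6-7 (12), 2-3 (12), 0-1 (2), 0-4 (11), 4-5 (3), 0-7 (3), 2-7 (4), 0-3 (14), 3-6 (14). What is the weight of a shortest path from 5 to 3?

13

Comparing a few candidate routes:
5→4→0→1→3: 3 + 11 + 2 + 6 = 22
5→4→0→3: 3 + 11 + 14 = 28
5→6→4→3: 12 + 3 + 10 = 25
5→4→6→3: 3 + 3 + 14 = 20
5→4→3: 3 + 10 = 13
5→6→3: 12 + 14 = 26
The minimum is 13.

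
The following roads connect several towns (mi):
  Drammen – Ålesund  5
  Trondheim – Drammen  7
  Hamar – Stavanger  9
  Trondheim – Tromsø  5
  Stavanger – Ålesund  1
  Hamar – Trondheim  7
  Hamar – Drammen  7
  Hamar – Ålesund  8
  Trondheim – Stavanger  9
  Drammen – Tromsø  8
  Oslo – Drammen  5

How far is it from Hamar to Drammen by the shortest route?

Comparing a few candidate routes:
Hamar→Trondheim→Tromsø→Drammen: 7 + 5 + 8 = 20
Hamar→Ålesund→Drammen: 8 + 5 = 13
Hamar→Trondheim→Drammen: 7 + 7 = 14
Hamar→Drammen: 7
Hamar→Stavanger→Ålesund→Drammen: 9 + 1 + 5 = 15
Shortest: 7 mi.

7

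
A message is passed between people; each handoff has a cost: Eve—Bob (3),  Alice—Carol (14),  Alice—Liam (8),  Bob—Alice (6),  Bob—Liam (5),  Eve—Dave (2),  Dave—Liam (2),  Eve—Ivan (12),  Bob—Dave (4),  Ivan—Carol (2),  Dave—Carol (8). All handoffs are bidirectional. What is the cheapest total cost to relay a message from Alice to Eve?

Checking several routes:
Alice → Bob → Dave → Eve: 6 + 4 + 2 = 12
Alice → Bob → Eve: 6 + 3 = 9
Alice → Liam → Dave → Eve: 8 + 2 + 2 = 12
The minimum is 9.

9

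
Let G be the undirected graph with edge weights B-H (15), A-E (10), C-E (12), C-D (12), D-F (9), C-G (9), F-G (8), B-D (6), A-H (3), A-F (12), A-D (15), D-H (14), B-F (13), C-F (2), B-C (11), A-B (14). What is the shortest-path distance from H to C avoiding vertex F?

25

Comparing a few candidate routes:
H → A → D → C: 3 + 15 + 12 = 30
H → A → B → C: 3 + 14 + 11 = 28
H → D → C: 14 + 12 = 26
H → B → C: 15 + 11 = 26
H → A → E → C: 3 + 10 + 12 = 25
Best route has total 25.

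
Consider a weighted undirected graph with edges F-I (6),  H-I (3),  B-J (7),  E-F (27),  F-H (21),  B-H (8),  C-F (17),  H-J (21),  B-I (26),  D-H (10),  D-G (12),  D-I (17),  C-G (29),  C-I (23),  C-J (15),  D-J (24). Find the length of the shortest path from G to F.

Some routes from G to F:
G -> D -> H -> I -> F: 12 + 10 + 3 + 6 = 31
G -> C -> F: 29 + 17 = 46
G -> D -> I -> H -> F: 12 + 17 + 3 + 21 = 53
G -> D -> H -> F: 12 + 10 + 21 = 43
G -> D -> I -> F: 12 + 17 + 6 = 35
The minimum is 31.

31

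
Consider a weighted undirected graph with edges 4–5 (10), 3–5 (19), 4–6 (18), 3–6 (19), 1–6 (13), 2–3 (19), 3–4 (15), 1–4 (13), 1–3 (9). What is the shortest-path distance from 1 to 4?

Some routes from 1 to 4:
1 → 3 → 6 → 4: 9 + 19 + 18 = 46
1 → 3 → 4: 9 + 15 = 24
1 → 6 → 4: 13 + 18 = 31
1 → 6 → 3 → 4: 13 + 19 + 15 = 47
1 → 3 → 5 → 4: 9 + 19 + 10 = 38
1 → 4: 13
Best route has total 13.

13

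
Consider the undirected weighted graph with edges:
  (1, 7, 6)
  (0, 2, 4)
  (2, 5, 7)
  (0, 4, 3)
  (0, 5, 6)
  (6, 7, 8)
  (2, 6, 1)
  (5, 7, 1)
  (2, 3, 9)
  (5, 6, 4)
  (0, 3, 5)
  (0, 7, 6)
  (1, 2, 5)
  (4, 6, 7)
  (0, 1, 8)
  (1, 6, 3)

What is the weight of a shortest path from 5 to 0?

6

Comparing a few candidate routes:
5→6→4→0: 4 + 7 + 3 = 14
5→7→0: 1 + 6 = 7
5→0: 6
5→6→2→0: 4 + 1 + 4 = 9
5→2→0: 7 + 4 = 11
Best route has total 6.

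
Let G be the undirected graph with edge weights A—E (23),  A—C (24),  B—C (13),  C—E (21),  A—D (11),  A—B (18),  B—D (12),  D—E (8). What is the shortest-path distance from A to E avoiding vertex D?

Candidate routes:
A -> C -> E: 24 + 21 = 45
A -> E: 23
A -> B -> C -> E: 18 + 13 + 21 = 52
Best route has total 23.

23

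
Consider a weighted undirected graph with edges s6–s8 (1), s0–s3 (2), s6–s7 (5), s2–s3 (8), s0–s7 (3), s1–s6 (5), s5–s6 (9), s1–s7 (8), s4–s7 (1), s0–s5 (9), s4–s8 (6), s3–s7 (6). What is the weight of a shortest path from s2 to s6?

18

Some routes from s2 to s6:
s2 - s3 - s0 - s7 - s6: 8 + 2 + 3 + 5 = 18
s2 - s3 - s0 - s7 - s1 - s6: 8 + 2 + 3 + 8 + 5 = 26
s2 - s3 - s7 - s1 - s6: 8 + 6 + 8 + 5 = 27
s2 - s3 - s7 - s6: 8 + 6 + 5 = 19
s2 - s3 - s0 - s7 - s4 - s8 - s6: 8 + 2 + 3 + 1 + 6 + 1 = 21
s2 - s3 - s7 - s4 - s8 - s6: 8 + 6 + 1 + 6 + 1 = 22
Shortest: 18.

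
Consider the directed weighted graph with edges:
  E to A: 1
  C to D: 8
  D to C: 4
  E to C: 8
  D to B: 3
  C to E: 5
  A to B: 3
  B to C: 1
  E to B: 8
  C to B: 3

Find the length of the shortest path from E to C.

Paths from E to C:
E → C: 8
E → B → C: 8 + 1 = 9
E → A → B → C: 1 + 3 + 1 = 5
Shortest: 5.

5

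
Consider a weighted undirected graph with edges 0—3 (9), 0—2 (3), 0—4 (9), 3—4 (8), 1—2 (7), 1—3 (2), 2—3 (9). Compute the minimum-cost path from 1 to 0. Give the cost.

Candidate routes:
1 → 2 → 3 → 0: 7 + 9 + 9 = 25
1 → 3 → 0: 2 + 9 = 11
1 → 3 → 2 → 0: 2 + 9 + 3 = 14
1 → 3 → 4 → 0: 2 + 8 + 9 = 19
1 → 2 → 3 → 4 → 0: 7 + 9 + 8 + 9 = 33
1 → 2 → 0: 7 + 3 = 10
Shortest: 10.

10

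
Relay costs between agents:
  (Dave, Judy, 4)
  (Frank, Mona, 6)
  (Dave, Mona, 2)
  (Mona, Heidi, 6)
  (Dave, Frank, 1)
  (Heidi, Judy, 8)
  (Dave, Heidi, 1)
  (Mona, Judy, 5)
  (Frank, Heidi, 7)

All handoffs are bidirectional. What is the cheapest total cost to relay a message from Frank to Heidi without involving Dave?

7

Candidate routes:
Frank → Mona → Judy → Heidi: 6 + 5 + 8 = 19
Frank → Heidi: 7
Frank → Mona → Heidi: 6 + 6 = 12
Shortest: 7.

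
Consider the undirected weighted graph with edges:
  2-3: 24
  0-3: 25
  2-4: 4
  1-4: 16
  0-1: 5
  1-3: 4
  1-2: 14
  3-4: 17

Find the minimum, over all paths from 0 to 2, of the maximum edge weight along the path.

14

A few of the 0→2 routes:
0-1-4-2: max(5, 16, 4) = 16
0-1-2: max(5, 14) = 14
0-1-3-4-2: max(5, 4, 17, 4) = 17
0-1-3-2: max(5, 4, 24) = 24
0-1-4-3-2: max(5, 16, 17, 24) = 24
Smallest bottleneck: 14.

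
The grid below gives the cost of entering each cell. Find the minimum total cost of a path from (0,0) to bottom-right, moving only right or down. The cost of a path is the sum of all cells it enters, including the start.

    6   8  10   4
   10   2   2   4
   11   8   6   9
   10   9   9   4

One optimal route is (0,0) -> (0,1) -> (1,1) -> (1,2) -> (1,3) -> (2,3) -> (3,3).
Its cost is 6 + 8 + 2 + 2 + 4 + 9 + 4 = 35.

35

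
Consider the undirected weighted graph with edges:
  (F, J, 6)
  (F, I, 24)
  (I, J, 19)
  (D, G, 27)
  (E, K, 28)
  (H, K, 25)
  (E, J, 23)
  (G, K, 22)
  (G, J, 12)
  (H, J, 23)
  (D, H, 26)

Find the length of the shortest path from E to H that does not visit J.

53

Candidate routes:
E -> K -> G -> D -> H: 28 + 22 + 27 + 26 = 103
E -> K -> H: 28 + 25 = 53
Shortest: 53.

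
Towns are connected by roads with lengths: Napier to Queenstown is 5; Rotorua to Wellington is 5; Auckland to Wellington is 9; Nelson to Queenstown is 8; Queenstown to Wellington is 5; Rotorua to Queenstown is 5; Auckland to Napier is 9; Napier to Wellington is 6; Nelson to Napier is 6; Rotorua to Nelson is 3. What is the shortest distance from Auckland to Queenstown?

14

Comparing a few candidate routes:
Auckland→Napier→Queenstown: 9 + 5 = 14
Auckland→Wellington→Napier→Queenstown: 9 + 6 + 5 = 20
Auckland→Wellington→Rotorua→Queenstown: 9 + 5 + 5 = 19
Auckland→Wellington→Queenstown: 9 + 5 = 14
Auckland→Napier→Wellington→Queenstown: 9 + 6 + 5 = 20
Best route has total 14.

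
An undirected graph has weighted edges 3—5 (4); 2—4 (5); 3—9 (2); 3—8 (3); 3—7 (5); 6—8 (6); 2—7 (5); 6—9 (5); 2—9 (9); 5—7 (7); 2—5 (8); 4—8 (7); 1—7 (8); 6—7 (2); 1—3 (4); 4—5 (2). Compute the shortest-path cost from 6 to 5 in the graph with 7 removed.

11

Comparing a few candidate routes:
6→8→3→5: 6 + 3 + 4 = 13
6→9→3→5: 5 + 2 + 4 = 11
6→9→3→8→4→5: 5 + 2 + 3 + 7 + 2 = 19
6→8→4→5: 6 + 7 + 2 = 15
6→9→2→4→5: 5 + 9 + 5 + 2 = 21
6→9→2→5: 5 + 9 + 8 = 22
The minimum is 11.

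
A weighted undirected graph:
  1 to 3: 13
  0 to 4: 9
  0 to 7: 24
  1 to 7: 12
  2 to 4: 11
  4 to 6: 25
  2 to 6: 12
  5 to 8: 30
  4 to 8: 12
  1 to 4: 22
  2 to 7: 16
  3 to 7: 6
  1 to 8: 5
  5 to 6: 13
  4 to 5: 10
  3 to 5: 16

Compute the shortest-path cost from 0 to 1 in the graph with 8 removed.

Comparing a few candidate routes:
0→7→1: 24 + 12 = 36
0→4→1: 9 + 22 = 31
0→7→3→1: 24 + 6 + 13 = 43
Shortest: 31.

31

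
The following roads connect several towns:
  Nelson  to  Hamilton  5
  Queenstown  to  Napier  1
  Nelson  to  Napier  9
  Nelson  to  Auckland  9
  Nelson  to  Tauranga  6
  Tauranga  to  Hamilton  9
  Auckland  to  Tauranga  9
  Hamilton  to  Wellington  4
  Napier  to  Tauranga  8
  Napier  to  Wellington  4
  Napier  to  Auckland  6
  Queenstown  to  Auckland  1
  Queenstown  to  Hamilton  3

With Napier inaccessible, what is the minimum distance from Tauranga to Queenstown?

A few of the Tauranga→Queenstown routes:
Tauranga -> Hamilton -> Queenstown: 9 + 3 = 12
Tauranga -> Auckland -> Queenstown: 9 + 1 = 10
Tauranga -> Nelson -> Auckland -> Queenstown: 6 + 9 + 1 = 16
Tauranga -> Nelson -> Hamilton -> Queenstown: 6 + 5 + 3 = 14
The minimum is 10.

10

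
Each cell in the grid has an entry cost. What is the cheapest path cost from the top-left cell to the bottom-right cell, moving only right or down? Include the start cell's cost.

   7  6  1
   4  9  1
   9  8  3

One optimal route is [0,0] -> [0,1] -> [0,2] -> [1,2] -> [2,2].
Its cost is 7 + 6 + 1 + 1 + 3 = 18.

18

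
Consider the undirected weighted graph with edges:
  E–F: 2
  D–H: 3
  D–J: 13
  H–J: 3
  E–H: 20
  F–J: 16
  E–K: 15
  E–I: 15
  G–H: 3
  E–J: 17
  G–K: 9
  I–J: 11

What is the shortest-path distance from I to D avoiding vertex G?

Checking several routes:
I -> E -> F -> J -> H -> D: 15 + 2 + 16 + 3 + 3 = 39
I -> J -> H -> D: 11 + 3 + 3 = 17
I -> J -> D: 11 + 13 = 24
I -> E -> H -> D: 15 + 20 + 3 = 38
I -> E -> J -> H -> D: 15 + 17 + 3 + 3 = 38
Shortest: 17.

17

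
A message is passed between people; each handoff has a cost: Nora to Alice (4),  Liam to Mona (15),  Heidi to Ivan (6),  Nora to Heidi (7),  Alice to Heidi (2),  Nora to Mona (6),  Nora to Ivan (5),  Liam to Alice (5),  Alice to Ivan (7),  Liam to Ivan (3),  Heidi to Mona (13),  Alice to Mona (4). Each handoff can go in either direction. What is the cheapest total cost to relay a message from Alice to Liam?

5

Comparing a few candidate routes:
Alice-Liam: 5
Alice-Ivan-Liam: 7 + 3 = 10
Alice-Nora-Ivan-Liam: 4 + 5 + 3 = 12
Alice-Heidi-Ivan-Liam: 2 + 6 + 3 = 11
Alice-Heidi-Nora-Ivan-Liam: 2 + 7 + 5 + 3 = 17
Best route has total 5.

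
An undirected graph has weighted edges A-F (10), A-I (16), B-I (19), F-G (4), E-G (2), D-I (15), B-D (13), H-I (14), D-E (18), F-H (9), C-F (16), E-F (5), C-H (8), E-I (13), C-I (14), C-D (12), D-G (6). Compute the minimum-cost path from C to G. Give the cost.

18

Some routes from C to G:
C → D → G: 12 + 6 = 18
C → F → G: 16 + 4 = 20
C → H → F → E → G: 8 + 9 + 5 + 2 = 24
C → H → F → G: 8 + 9 + 4 = 21
C → F → E → G: 16 + 5 + 2 = 23
Shortest: 18.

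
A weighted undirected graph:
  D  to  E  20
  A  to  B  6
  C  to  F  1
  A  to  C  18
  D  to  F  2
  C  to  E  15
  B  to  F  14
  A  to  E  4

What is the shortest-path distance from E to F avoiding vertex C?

Routes from E to F avoiding C:
E -> D -> F: 20 + 2 = 22
E -> A -> B -> F: 4 + 6 + 14 = 24
Shortest: 22.

22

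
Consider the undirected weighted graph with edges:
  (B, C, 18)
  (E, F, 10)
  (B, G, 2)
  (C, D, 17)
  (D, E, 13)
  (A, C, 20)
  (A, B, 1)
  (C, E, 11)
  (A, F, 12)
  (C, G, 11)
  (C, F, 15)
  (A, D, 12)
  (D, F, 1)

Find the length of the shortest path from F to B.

Checking several routes:
F - E - C - G - B: 10 + 11 + 11 + 2 = 34
F - C - B: 15 + 18 = 33
F - D - A - B: 1 + 12 + 1 = 14
F - A - B: 12 + 1 = 13
F - D - C - G - B: 1 + 17 + 11 + 2 = 31
F - C - G - B: 15 + 11 + 2 = 28
The minimum is 13.

13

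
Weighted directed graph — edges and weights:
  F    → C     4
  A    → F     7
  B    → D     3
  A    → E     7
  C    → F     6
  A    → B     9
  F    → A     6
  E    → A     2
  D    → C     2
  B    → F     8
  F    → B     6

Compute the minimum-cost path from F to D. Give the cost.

Candidate routes:
F-B-D: 6 + 3 = 9
F-A-B-D: 6 + 9 + 3 = 18
Best route has total 9.

9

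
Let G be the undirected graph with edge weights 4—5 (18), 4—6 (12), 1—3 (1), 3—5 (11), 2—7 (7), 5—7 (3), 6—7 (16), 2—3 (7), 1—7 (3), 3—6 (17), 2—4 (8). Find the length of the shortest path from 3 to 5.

7

A few of the 3→5 routes:
3→1→7→5: 1 + 3 + 3 = 7
3→2→7→5: 7 + 7 + 3 = 17
3→5: 11
Best route has total 7.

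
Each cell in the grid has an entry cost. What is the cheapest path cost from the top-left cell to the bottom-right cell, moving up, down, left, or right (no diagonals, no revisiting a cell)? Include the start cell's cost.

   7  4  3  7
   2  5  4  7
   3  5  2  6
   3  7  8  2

Cheapest: r0c0 r1c0 r2c0 r2c1 r2c2 r2c3 r3c3
  7 + 2 + 3 + 5 + 2 + 6 + 2 = 27

27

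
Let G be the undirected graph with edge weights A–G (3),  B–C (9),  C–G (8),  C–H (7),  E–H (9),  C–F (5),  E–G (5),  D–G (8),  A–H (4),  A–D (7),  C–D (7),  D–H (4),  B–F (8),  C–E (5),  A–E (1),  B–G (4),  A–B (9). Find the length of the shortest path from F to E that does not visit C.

16

Comparing a few candidate routes:
F -> B -> G -> A -> E: 8 + 4 + 3 + 1 = 16
F -> B -> G -> E: 8 + 4 + 5 = 17
F -> B -> A -> E: 8 + 9 + 1 = 18
The minimum is 16.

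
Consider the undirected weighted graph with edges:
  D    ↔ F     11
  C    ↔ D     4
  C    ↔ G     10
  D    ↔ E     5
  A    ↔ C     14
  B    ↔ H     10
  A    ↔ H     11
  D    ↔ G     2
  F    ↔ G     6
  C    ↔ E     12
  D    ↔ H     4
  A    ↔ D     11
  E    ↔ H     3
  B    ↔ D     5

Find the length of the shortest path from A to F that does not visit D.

Paths from A to F avoiding D:
A - H - E - C - G - F: 11 + 3 + 12 + 10 + 6 = 42
A - C - G - F: 14 + 10 + 6 = 30
The minimum is 30.

30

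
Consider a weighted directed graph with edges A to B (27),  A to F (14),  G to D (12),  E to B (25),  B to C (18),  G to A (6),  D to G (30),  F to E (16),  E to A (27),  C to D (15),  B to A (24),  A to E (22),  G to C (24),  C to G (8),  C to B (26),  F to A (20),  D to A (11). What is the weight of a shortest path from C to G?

8

Routes from C to G:
C→D→G: 15 + 30 = 45
C→G: 8
Best route has total 8.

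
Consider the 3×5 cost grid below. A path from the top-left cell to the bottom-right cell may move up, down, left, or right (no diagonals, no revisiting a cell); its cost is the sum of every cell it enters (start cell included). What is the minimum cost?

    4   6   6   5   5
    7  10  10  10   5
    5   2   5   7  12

42

Path (0,0)→(1,0)→(2,0)→(2,1)→(2,2)→(2,3)→(2,4): 4 + 7 + 5 + 2 + 5 + 7 + 12 = 42.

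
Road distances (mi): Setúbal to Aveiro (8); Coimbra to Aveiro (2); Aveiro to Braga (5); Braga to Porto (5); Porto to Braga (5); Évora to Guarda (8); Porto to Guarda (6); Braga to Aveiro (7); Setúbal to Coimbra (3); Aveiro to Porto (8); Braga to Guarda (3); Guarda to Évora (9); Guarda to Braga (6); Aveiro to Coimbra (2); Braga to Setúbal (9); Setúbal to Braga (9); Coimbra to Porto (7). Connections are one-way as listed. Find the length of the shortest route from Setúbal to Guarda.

Checking several routes:
Setúbal→Coimbra→Porto→Braga→Guarda: 3 + 7 + 5 + 3 = 18
Setúbal→Braga→Guarda: 9 + 3 = 12
Setúbal→Coimbra→Aveiro→Braga→Guarda: 3 + 2 + 5 + 3 = 13
Setúbal→Coimbra→Porto→Guarda: 3 + 7 + 6 = 16
Setúbal→Aveiro→Braga→Guarda: 8 + 5 + 3 = 16
Setúbal→Coimbra→Aveiro→Porto→Guarda: 3 + 2 + 8 + 6 = 19
The minimum is 12 mi.

12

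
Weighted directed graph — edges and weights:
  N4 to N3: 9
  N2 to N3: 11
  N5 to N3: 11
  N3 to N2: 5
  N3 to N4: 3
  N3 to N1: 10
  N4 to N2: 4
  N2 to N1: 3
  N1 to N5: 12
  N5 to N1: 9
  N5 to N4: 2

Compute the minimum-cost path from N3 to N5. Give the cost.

20

Routes from N3 to N5:
N3 -> N4 -> N2 -> N1 -> N5: 3 + 4 + 3 + 12 = 22
N3 -> N2 -> N1 -> N5: 5 + 3 + 12 = 20
N3 -> N1 -> N5: 10 + 12 = 22
The minimum is 20.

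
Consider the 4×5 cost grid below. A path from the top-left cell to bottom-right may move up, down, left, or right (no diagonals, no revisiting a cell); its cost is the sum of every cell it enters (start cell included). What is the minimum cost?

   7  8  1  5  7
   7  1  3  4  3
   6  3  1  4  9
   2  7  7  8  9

Best path: [0,0] → [1,0] → [1,1] → [1,2] → [2,2] → [2,3] → [3,3] → [3,4]
Cost: 7 + 7 + 1 + 3 + 1 + 4 + 8 + 9 = 40

40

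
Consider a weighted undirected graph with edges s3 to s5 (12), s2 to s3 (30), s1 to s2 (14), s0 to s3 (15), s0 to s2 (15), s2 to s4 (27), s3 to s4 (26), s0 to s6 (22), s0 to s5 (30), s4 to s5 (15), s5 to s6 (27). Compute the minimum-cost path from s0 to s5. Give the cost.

27

Checking several routes:
s0 - s5: 30
s0 - s3 - s5: 15 + 12 = 27
s0 - s6 - s5: 22 + 27 = 49
The minimum is 27.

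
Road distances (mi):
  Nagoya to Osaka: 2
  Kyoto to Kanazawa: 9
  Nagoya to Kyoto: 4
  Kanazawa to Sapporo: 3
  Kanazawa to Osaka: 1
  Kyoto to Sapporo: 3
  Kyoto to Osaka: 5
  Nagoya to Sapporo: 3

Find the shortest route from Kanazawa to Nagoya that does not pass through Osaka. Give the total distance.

Routes from Kanazawa to Nagoya avoiding Osaka:
Kanazawa -> Sapporo -> Kyoto -> Nagoya: 3 + 3 + 4 = 10
Kanazawa -> Kyoto -> Nagoya: 9 + 4 = 13
Kanazawa -> Kyoto -> Sapporo -> Nagoya: 9 + 3 + 3 = 15
Kanazawa -> Sapporo -> Nagoya: 3 + 3 = 6
Best route has total 6 mi.

6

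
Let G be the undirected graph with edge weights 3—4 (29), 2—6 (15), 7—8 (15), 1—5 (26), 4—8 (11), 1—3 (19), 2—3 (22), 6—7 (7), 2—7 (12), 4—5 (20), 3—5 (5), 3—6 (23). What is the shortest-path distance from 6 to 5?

Some routes from 6 to 5:
6 → 7 → 2 → 3 → 5: 7 + 12 + 22 + 5 = 46
6 → 2 → 3 → 5: 15 + 22 + 5 = 42
6 → 3 → 5: 23 + 5 = 28
6 → 7 → 8 → 4 → 5: 7 + 15 + 11 + 20 = 53
Best route has total 28.

28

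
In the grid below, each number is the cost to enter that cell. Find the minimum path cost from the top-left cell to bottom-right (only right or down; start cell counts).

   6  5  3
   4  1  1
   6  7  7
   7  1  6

Path r0c0 → r1c0 → r1c1 → r1c2 → r2c2 → r3c2: 6 + 4 + 1 + 1 + 7 + 6 = 25.
For comparison, the top-then-right route costs 28.

25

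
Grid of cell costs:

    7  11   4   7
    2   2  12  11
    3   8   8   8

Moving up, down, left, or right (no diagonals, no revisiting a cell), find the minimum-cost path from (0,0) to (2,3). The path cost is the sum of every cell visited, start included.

Cheapest: [0,0] -> [1,0] -> [1,1] -> [2,1] -> [2,2] -> [2,3]
  7 + 2 + 2 + 8 + 8 + 8 = 35

35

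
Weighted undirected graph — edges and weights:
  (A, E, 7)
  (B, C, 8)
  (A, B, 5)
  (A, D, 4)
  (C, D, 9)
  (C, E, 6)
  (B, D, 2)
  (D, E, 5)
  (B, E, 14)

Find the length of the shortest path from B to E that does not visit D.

Candidate routes:
B → A → E: 5 + 7 = 12
B → C → E: 8 + 6 = 14
B → E: 14
Best route has total 12.

12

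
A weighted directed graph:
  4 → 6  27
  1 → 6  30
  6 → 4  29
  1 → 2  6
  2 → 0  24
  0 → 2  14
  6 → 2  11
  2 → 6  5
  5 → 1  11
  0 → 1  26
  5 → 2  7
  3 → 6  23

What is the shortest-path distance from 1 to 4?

Routes from 1 to 4:
1 -> 2 -> 6 -> 4: 6 + 5 + 29 = 40
1 -> 6 -> 4: 30 + 29 = 59
Best route has total 40.

40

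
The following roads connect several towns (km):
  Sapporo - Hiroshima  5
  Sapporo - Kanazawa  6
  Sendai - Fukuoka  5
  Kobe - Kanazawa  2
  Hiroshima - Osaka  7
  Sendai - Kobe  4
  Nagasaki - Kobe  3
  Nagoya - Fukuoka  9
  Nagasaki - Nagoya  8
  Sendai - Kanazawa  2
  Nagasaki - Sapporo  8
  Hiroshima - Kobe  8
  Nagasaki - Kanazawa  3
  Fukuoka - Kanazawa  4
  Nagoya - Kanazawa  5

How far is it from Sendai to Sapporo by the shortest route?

8

Comparing a few candidate routes:
Sendai→Kobe→Nagasaki→Sapporo: 4 + 3 + 8 = 15
Sendai→Kanazawa→Kobe→Nagasaki→Sapporo: 2 + 2 + 3 + 8 = 15
Sendai→Kanazawa→Nagasaki→Sapporo: 2 + 3 + 8 = 13
Sendai→Fukuoka→Kanazawa→Sapporo: 5 + 4 + 6 = 15
Sendai→Kobe→Kanazawa→Sapporo: 4 + 2 + 6 = 12
Sendai→Kanazawa→Sapporo: 2 + 6 = 8
The minimum is 8 km.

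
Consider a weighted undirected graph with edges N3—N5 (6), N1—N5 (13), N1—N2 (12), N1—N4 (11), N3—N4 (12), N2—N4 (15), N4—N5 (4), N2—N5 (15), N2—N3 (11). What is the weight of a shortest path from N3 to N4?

Some routes from N3 to N4:
N3 - N2 - N4: 11 + 15 = 26
N3 - N4: 12
N3 - N5 - N4: 6 + 4 = 10
Shortest: 10.

10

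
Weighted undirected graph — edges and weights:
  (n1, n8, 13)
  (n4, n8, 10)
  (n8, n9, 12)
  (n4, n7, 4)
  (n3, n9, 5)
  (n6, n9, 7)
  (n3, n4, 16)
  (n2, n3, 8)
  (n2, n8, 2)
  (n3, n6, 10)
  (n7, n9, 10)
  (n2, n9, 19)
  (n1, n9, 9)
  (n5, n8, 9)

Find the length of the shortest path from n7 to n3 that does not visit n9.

20

Candidate routes:
n7→n4→n3: 4 + 16 = 20
n7→n4→n8→n2→n3: 4 + 10 + 2 + 8 = 24
Shortest: 20.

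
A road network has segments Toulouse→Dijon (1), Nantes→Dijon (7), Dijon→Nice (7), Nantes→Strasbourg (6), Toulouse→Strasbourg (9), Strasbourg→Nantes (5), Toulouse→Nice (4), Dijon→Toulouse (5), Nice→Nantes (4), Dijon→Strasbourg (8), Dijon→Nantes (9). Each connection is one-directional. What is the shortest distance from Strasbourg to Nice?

19

Paths from Strasbourg to Nice:
Strasbourg→Nantes→Dijon→Nice: 5 + 7 + 7 = 19
Strasbourg→Nantes→Dijon→Toulouse→Nice: 5 + 7 + 5 + 4 = 21
The minimum is 19.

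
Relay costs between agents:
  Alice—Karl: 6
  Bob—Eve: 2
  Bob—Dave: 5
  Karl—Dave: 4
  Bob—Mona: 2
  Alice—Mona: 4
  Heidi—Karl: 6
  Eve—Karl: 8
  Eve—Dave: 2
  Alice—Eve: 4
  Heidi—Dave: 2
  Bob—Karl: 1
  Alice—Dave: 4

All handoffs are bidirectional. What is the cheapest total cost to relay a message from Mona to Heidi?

8

Some routes from Mona to Heidi:
Mona -> Bob -> Karl -> Heidi: 2 + 1 + 6 = 9
Mona -> Bob -> Eve -> Dave -> Heidi: 2 + 2 + 2 + 2 = 8
Mona -> Alice -> Dave -> Heidi: 4 + 4 + 2 = 10
Mona -> Bob -> Dave -> Heidi: 2 + 5 + 2 = 9
Mona -> Bob -> Karl -> Dave -> Heidi: 2 + 1 + 4 + 2 = 9
The minimum is 8.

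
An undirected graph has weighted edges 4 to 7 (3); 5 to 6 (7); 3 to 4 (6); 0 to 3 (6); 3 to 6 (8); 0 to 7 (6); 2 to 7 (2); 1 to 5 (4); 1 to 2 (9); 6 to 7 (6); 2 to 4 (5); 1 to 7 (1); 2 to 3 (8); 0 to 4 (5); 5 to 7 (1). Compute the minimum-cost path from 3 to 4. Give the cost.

6

Some routes from 3 to 4:
3→0→4: 6 + 5 = 11
3→4: 6
3→2→4: 8 + 5 = 13
3→0→7→4: 6 + 6 + 3 = 15
3→2→7→4: 8 + 2 + 3 = 13
Shortest: 6.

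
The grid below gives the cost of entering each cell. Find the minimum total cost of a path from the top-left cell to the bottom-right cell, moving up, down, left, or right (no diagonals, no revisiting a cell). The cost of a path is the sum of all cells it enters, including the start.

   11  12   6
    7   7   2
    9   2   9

Best path: r0c0→r1c0→r1c1→r1c2→r2c2
Cost: 11 + 7 + 7 + 2 + 9 = 36

36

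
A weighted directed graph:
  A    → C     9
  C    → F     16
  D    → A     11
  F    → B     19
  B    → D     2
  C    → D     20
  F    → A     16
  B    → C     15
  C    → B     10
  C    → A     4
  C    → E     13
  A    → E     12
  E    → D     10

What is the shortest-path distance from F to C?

25

Candidate routes:
F-B-D-A-C: 19 + 2 + 11 + 9 = 41
F-B-C: 19 + 15 = 34
F-A-C: 16 + 9 = 25
Best route has total 25.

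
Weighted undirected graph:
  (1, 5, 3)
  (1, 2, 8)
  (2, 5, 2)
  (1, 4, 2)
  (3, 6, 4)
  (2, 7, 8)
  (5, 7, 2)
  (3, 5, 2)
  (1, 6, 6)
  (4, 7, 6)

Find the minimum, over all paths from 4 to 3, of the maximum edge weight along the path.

3

Comparing a few candidate routes:
4→1→2→7→5→3: max(2, 8, 8, 2, 2) = 8
4→7→5→3: max(6, 2, 2) = 6
4→1→6→3: max(2, 6, 4) = 6
4→1→5→3: max(2, 3, 2) = 3
4→1→2→5→3: max(2, 8, 2, 2) = 8
4→7→5→1→6→3: max(6, 2, 3, 6, 4) = 6
Best route has worst link 3.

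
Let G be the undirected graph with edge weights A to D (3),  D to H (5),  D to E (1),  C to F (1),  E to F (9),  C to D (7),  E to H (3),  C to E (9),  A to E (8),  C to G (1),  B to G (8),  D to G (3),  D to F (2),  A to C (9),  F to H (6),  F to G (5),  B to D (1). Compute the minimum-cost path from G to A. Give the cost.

6

A few of the G→A routes:
G-F-D-A: 5 + 2 + 3 = 10
G-D-A: 3 + 3 = 6
G-B-D-A: 8 + 1 + 3 = 12
G-C-F-D-A: 1 + 1 + 2 + 3 = 7
G-C-A: 1 + 9 = 10
G-C-D-A: 1 + 7 + 3 = 11
The minimum is 6.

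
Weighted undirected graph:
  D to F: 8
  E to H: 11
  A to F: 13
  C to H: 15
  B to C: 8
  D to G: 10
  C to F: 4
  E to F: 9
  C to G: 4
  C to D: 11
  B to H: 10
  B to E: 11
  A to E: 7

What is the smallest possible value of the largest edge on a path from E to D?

A few of the E→D routes:
E -> F -> C -> G -> D: max(9, 4, 4, 10) = 10
E -> H -> B -> C -> F -> D: max(11, 10, 8, 4, 8) = 11
E -> F -> D: max(9, 8) = 9
E -> H -> B -> C -> G -> D: max(11, 10, 8, 4, 10) = 11
E -> F -> C -> D: max(9, 4, 11) = 11
E -> H -> B -> C -> D: max(11, 10, 8, 11) = 11
Smallest bottleneck: 9.

9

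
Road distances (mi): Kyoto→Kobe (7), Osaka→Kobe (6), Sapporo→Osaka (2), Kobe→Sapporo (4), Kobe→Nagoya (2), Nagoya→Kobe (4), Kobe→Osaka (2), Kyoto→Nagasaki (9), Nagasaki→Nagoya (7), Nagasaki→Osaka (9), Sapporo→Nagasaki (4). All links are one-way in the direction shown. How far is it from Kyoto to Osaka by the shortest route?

9

Comparing a few candidate routes:
Kyoto - Kobe - Osaka: 7 + 2 = 9
Kyoto - Kobe - Sapporo - Osaka: 7 + 4 + 2 = 13
Kyoto - Nagasaki - Osaka: 9 + 9 = 18
Kyoto - Nagasaki - Nagoya - Kobe - Osaka: 9 + 7 + 4 + 2 = 22
The minimum is 9 mi.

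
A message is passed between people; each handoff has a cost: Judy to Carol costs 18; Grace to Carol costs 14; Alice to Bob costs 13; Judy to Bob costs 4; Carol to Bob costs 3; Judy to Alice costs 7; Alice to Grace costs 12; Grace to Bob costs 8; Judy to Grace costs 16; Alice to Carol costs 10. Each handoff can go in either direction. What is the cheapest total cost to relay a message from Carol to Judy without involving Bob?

Candidate routes:
Carol - Alice - Judy: 10 + 7 = 17
Carol - Grace - Judy: 14 + 16 = 30
Carol - Alice - Grace - Judy: 10 + 12 + 16 = 38
Carol - Grace - Alice - Judy: 14 + 12 + 7 = 33
Carol - Judy: 18
Best route has total 17.

17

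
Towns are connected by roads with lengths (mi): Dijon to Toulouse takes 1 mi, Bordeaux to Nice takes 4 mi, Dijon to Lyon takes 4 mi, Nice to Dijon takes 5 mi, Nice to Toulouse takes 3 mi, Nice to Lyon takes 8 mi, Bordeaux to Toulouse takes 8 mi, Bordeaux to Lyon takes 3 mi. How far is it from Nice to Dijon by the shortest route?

Some routes from Nice to Dijon:
Nice-Dijon: 5
Nice-Toulouse-Dijon: 3 + 1 = 4
Nice-Bordeaux-Lyon-Dijon: 4 + 3 + 4 = 11
Best route has total 4 mi.

4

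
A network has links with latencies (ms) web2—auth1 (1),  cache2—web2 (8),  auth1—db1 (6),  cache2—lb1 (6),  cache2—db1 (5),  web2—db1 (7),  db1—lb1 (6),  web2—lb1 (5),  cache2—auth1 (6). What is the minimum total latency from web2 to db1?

7

Some routes from web2 to db1:
web2 → cache2 → db1: 8 + 5 = 13
web2 → lb1 → db1: 5 + 6 = 11
web2 → auth1 → cache2 → db1: 1 + 6 + 5 = 12
web2 → auth1 → db1: 1 + 6 = 7
web2 → db1: 7
Shortest: 7 ms.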